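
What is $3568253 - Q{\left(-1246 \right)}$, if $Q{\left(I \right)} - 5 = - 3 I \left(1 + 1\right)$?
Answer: $3560772$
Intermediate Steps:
$Q{\left(I \right)} = 5 - 6 I$ ($Q{\left(I \right)} = 5 + - 3 I \left(1 + 1\right) = 5 + - 3 I 2 = 5 - 6 I$)
$3568253 - Q{\left(-1246 \right)} = 3568253 - \left(5 - -7476\right) = 3568253 - \left(5 + 7476\right) = 3568253 - 7481 = 3560772$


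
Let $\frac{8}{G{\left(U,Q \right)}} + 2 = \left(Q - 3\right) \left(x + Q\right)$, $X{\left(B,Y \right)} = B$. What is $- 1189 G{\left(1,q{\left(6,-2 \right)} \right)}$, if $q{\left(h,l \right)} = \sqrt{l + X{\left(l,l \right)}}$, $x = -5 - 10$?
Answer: $- \frac{123656}{939} - \frac{38048 i}{313} \approx -131.69 - 121.56 i$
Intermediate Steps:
$x = -15$ ($x = -5 - 10 = -15$)
$q{\left(h,l \right)} = \sqrt{2} \sqrt{l}$ ($q{\left(h,l \right)} = \sqrt{l + l} = \sqrt{2 l} = \sqrt{2} \sqrt{l}$)
$G{\left(U,Q \right)} = \frac{8}{-2 + \left(-15 + Q\right) \left(-3 + Q\right)}$ ($G{\left(U,Q \right)} = \frac{8}{-2 + \left(Q - 3\right) \left(-15 + Q\right)} = \frac{8}{-2 + \left(-3 + Q\right) \left(-15 + Q\right)} = \frac{8}{-2 + \left(-15 + Q\right) \left(-3 + Q\right)}$)
$- 1189 G{\left(1,q{\left(6,-2 \right)} \right)} = - 1189 \frac{8}{43 + \left(\sqrt{2} \sqrt{-2}\right)^{2} - 18 \sqrt{2} \sqrt{-2}} = - 1189 \frac{8}{43 + \left(\sqrt{2} i \sqrt{2}\right)^{2} - 18 \sqrt{2} i \sqrt{2}} = - 1189 \frac{8}{43 + \left(2 i\right)^{2} - 18 \cdot 2 i} = - 1189 \frac{8}{43 - 4 - 36 i} = - 1189 \frac{8}{39 - 36 i} = - 1189 \cdot 8 \frac{39 + 36 i}{2817} = - 1189 \frac{8 \left(39 + 36 i\right)}{2817} = - \frac{9512 \left(39 + 36 i\right)}{2817}$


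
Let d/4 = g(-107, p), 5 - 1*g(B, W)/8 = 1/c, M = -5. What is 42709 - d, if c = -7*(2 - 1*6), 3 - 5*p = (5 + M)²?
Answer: 297851/7 ≈ 42550.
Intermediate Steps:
p = ⅗ (p = ⅗ - (5 - 5)²/5 = ⅗ - ⅕*0² = ⅗ - ⅕*0 = ⅗ + 0 = ⅗ ≈ 0.60000)
c = 28 (c = -7*(2 - 6) = -7*(-4) = 28)
g(B, W) = 278/7 (g(B, W) = 40 - 8/28 = 40 - 8*1/28 = 40 - 2/7 = 278/7)
d = 1112/7 (d = 4*(278/7) = 1112/7 ≈ 158.86)
42709 - d = 42709 - 1*1112/7 = 42709 - 1112/7 = 297851/7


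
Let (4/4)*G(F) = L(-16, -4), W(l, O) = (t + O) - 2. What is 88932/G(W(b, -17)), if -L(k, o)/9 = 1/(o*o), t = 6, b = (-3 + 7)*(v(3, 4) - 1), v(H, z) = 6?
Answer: -474304/3 ≈ -1.5810e+5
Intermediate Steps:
b = 20 (b = (-3 + 7)*(6 - 1) = 4*5 = 20)
W(l, O) = 4 + O (W(l, O) = (6 + O) - 2 = 4 + O)
L(k, o) = -9/o²
G(F) = -9/16 (G(F) = -9/(-4)² = -9*1/16 = -9/16)
88932/G(W(b, -17)) = 88932/(-9/16) = 88932*(-16/9) = -474304/3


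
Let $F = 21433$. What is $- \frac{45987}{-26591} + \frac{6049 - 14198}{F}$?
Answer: $\frac{768949312}{569924903} \approx 1.3492$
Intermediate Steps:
$- \frac{45987}{-26591} + \frac{6049 - 14198}{F} = - \frac{45987}{-26591} + \frac{6049 - 14198}{21433} = \left(-45987\right) \left(- \frac{1}{26591}\right) + \left(6049 - 14198\right) \frac{1}{21433} = \frac{45987}{26591} - \frac{8149}{21433} = \frac{768949312}{569924903}$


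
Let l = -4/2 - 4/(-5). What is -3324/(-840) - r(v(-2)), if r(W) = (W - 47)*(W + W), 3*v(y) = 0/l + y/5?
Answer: -27127/3150 ≈ -8.6117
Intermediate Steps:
l = -6/5 (l = -4*½ - 4*(-⅕) = -2 + ⅘ = -6/5 ≈ -1.2000)
v(y) = y/15 (v(y) = (0/(-6/5) + y/5)/3 = (0*(-⅚) + y*(⅕))/3 = (0 + y/5)/3 = (y/5)/3 = y/15)
r(W) = 2*W*(-47 + W) (r(W) = (-47 + W)*(2*W) = 2*W*(-47 + W))
-3324/(-840) - r(v(-2)) = -3324/(-840) - 2*(1/15)*(-2)*(-47 + (1/15)*(-2)) = -3324*(-1/840) - 2*(-2)*(-47 - 2/15)/15 = 277/70 - 2*(-2)*(-707)/(15*15) = 277/70 - 1*2828/225 = 277/70 - 2828/225 = -27127/3150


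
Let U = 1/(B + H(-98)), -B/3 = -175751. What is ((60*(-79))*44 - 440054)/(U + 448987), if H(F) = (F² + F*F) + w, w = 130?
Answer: -177263287437/122706126659 ≈ -1.4446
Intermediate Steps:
B = 527253 (B = -3*(-175751) = 527253)
H(F) = 130 + 2*F² (H(F) = (F² + F*F) + 130 = (F² + F²) + 130 = 2*F² + 130 = 130 + 2*F²)
U = 1/546591 (U = 1/(527253 + (130 + 2*(-98)²)) = 1/(527253 + (130 + 2*9604)) = 1/(527253 + (130 + 19208)) = 1/(527253 + 19338) = 1/546591 ≈ 1.8295e-6)
((60*(-79))*44 - 440054)/(U + 448987) = ((60*(-79))*44 - 440054)/(1/546591 + 448987) = (-4740*44 - 440054)/(245412253318/546591) = (-208560 - 440054)*(546591/245412253318) = -648614*546591/245412253318 = -177263287437/122706126659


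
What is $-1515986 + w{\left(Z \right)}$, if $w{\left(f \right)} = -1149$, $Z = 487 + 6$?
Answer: $-1517135$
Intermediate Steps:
$Z = 493$
$-1515986 + w{\left(Z \right)} = -1515986 - 1149 = -1517135$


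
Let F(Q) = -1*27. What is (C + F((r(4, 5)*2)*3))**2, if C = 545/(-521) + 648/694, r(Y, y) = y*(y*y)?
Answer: 24025290433600/32683939369 ≈ 735.08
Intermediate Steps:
r(Y, y) = y**3 (r(Y, y) = y*y**2 = y**3)
F(Q) = -27
C = -20311/180787 (C = 545*(-1/521) + 648*(1/694) = -545/521 + 324/347 = -20311/180787 ≈ -0.11235)
(C + F((r(4, 5)*2)*3))**2 = (-20311/180787 - 27)**2 = (-4901560/180787)**2 = 24025290433600/32683939369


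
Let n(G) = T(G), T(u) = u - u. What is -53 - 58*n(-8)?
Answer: -53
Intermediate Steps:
T(u) = 0
n(G) = 0
-53 - 58*n(-8) = -53 - 58*0 = -53 + 0 = -53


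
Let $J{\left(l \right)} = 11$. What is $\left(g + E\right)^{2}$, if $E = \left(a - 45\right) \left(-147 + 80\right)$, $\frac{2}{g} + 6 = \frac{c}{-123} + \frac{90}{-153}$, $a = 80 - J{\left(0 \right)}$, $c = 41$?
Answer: $\frac{322312811076}{124609} \approx 2.5866 \cdot 10^{6}$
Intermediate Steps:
$a = 69$ ($a = 80 - 11 = 69$)
$g = - \frac{102}{353}$ ($g = \frac{2}{-6 + \left(\frac{41}{-123} + \frac{90}{-153}\right)} = \frac{2}{-6 + \left(41 \left(- \frac{1}{123}\right) + 90 \left(- \frac{1}{153}\right)\right)} = \frac{2}{-6 - \frac{47}{51}} = \frac{2}{- \frac{353}{51}} = 2 \left(- \frac{51}{353}\right) = - \frac{102}{353} \approx -0.28895$)
$E = -1608$ ($E = \left(69 - 45\right) \left(-147 + 80\right) = 24 \left(-67\right) = -1608$)
$\left(g + E\right)^{2} = \left(- \frac{102}{353} - 1608\right)^{2} = \left(- \frac{567726}{353}\right)^{2} = \frac{322312811076}{124609}$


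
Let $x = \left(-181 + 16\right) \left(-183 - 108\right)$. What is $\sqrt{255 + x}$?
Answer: $\sqrt{48270} \approx 219.7$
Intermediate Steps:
$x = 48015$ ($x = \left(-165\right) \left(-291\right) = 48015$)
$\sqrt{255 + x} = \sqrt{255 + 48015} = \sqrt{48270}$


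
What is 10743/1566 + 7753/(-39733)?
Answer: 138236807/20740626 ≈ 6.6650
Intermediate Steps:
10743/1566 + 7753/(-39733) = 10743*(1/1566) + 7753*(-1/39733) = 3581/522 - 7753/39733 = 138236807/20740626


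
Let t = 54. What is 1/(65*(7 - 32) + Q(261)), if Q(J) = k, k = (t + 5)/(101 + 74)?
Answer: -175/284316 ≈ -0.00061551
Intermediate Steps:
k = 59/175 (k = (54 + 5)/(101 + 74) = 59/175 ≈ 0.33714)
Q(J) = 59/175
1/(65*(7 - 32) + Q(261)) = 1/(65*(7 - 32) + 59/175) = 1/(65*(-25) + 59/175) = 1/(-1625 + 59/175) = 1/(-284316/175) = -175/284316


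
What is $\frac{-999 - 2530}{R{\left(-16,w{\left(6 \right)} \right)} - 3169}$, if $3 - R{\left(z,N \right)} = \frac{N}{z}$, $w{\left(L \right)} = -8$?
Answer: $\frac{7058}{6333} \approx 1.1145$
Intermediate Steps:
$R{\left(z,N \right)} = 3 - \frac{N}{z}$
$\frac{-999 - 2530}{R{\left(-16,w{\left(6 \right)} \right)} - 3169} = \frac{-999 - 2530}{\left(3 - - \frac{8}{-16}\right) - 3169} = - \frac{3529}{\left(3 - \left(-8\right) \left(- \frac{1}{16}\right)\right) - 3169} = - \frac{3529}{\left(3 - \frac{1}{2}\right) - 3169} = - \frac{3529}{\frac{5}{2} - 3169} = - \frac{3529}{- \frac{6333}{2}} = \left(-3529\right) \left(- \frac{2}{6333}\right) = \frac{7058}{6333}$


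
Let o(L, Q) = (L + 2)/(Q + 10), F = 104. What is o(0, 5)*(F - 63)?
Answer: 82/15 ≈ 5.4667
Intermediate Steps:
o(L, Q) = (2 + L)/(10 + Q)
o(0, 5)*(F - 63) = ((2 + 0)/(10 + 5))*(104 - 63) = (2/15)*41 = 82/15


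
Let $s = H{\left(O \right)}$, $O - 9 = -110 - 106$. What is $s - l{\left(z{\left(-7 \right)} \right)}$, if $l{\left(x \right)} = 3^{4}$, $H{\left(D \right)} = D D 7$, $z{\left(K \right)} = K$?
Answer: $299862$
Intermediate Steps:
$O = -207$ ($O = 9 - 216 = -207$)
$H{\left(D \right)} = 7 D^{2}$ ($H{\left(D \right)} = D^{2} \cdot 7 = 7 D^{2}$)
$s = 299943$ ($s = 7 \left(-207\right)^{2} = 7 \cdot 42849 = 299943$)
$l{\left(x \right)} = 81$
$s - l{\left(z{\left(-7 \right)} \right)} = 299943 - 81 = 299862$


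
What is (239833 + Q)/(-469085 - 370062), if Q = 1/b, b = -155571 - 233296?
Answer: -93263139210/326316576449 ≈ -0.28581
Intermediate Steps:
b = -388867
Q = -1/388867 (Q = 1/(-388867) = -1/388867 ≈ -2.5716e-6)
(239833 + Q)/(-469085 - 370062) = (239833 - 1/388867)/(-469085 - 370062) = (93263139210/388867)/(-839147) = (93263139210/388867)*(-1/839147) = -93263139210/326316576449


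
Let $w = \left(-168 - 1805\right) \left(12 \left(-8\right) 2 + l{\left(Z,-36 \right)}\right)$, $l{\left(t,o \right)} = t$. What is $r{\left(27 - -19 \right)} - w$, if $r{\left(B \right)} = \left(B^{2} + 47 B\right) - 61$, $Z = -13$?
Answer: $-400248$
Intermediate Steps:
$r{\left(B \right)} = -61 + B^{2} + 47 B$
$w = 404465$ ($w = \left(-168 - 1805\right) \left(12 \left(-8\right) 2 - 13\right) = - 1973 \left(\left(-96\right) 2 - 13\right) = - 1973 \left(-192 - 13\right) = \left(-1973\right) \left(-205\right) = 404465$)
$r{\left(27 - -19 \right)} - w = \left(-61 + \left(27 - -19\right)^{2} + 47 \left(27 - -19\right)\right) - 404465 = \left(-61 + \left(27 + 19\right)^{2} + 47 \left(27 + 19\right)\right) - 404465 = \left(-61 + 46^{2} + 47 \cdot 46\right) - 404465 = \left(-61 + 2116 + 2162\right) - 404465 = 4217 - 404465 = -400248$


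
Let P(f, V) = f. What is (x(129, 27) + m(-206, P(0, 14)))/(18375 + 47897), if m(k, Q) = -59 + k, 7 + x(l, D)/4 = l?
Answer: 223/66272 ≈ 0.0033649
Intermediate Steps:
x(l, D) = -28 + 4*l
(x(129, 27) + m(-206, P(0, 14)))/(18375 + 47897) = ((-28 + 4*129) + (-59 - 206))/(18375 + 47897) = ((-28 + 516) - 265)/66272 = (488 - 265)*(1/66272) = 223*(1/66272) = 223/66272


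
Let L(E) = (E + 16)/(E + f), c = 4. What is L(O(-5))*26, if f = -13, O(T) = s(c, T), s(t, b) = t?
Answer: -520/9 ≈ -57.778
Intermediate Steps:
O(T) = 4
L(E) = (16 + E)/(-13 + E) (L(E) = (E + 16)/(E - 13) = (16 + E)/(-13 + E))
L(O(-5))*26 = ((16 + 4)/(-13 + 4))*26 = (20/(-9))*26 = -⅑*20*26 = -20/9*26 = -520/9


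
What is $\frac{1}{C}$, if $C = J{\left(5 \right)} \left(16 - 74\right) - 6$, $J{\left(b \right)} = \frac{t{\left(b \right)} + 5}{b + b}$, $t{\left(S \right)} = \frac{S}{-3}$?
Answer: $- \frac{3}{76} \approx -0.039474$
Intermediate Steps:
$t{\left(S \right)} = - \frac{S}{3}$ ($t{\left(S \right)} = S \left(- \frac{1}{3}\right) = - \frac{S}{3}$)
$J{\left(b \right)} = \frac{5 - \frac{b}{3}}{2 b}$ ($J{\left(b \right)} = \frac{- \frac{b}{3} + 5}{b + b} = \frac{5 - \frac{b}{3}}{2 b}$)
$C = - \frac{76}{3}$ ($C = \frac{15 - 5}{6 \cdot 5} \left(16 - 74\right) - 6 = \frac{1}{6} \cdot \frac{1}{5} \left(15 - 5\right) \left(-58\right) - 6 = \frac{1}{6} \cdot \frac{1}{5} \cdot 10 \left(-58\right) - 6 = \frac{1}{3} \left(-58\right) - 6 = - \frac{58}{3} - 6 = - \frac{76}{3} \approx -25.333$)
$\frac{1}{C} = \frac{1}{- \frac{76}{3}} = - \frac{3}{76}$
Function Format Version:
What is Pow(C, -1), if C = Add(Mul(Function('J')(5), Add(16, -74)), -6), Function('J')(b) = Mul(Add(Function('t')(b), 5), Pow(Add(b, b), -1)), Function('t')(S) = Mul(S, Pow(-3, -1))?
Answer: Rational(-3, 76) ≈ -0.039474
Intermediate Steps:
Function('t')(S) = Mul(Rational(-1, 3), S) (Function('t')(S) = Mul(S, Rational(-1, 3)) = Mul(Rational(-1, 3), S))
Function('J')(b) = Mul(Rational(1, 2), Pow(b, -1), Add(5, Mul(Rational(-1, 3), b))) (Function('J')(b) = Mul(Add(Mul(Rational(-1, 3), b), 5), Pow(Add(b, b), -1)) = Mul(Add(5, Mul(Rational(-1, 3), b)), Pow(Mul(2, b), -1)) = Mul(Add(5, Mul(Rational(-1, 3), b)), Mul(Rational(1, 2), Pow(b, -1))) = Mul(Rational(1, 2), Pow(b, -1), Add(5, Mul(Rational(-1, 3), b))))
C = Rational(-76, 3) (C = Add(Mul(Mul(Rational(1, 6), Pow(5, -1), Add(15, Mul(-1, 5))), Add(16, -74)), -6) = Add(Mul(Mul(Rational(1, 6), Rational(1, 5), Add(15, -5)), -58), -6) = Add(Mul(Mul(Rational(1, 6), Rational(1, 5), 10), -58), -6) = Add(Mul(Rational(1, 3), -58), -6) = Add(Rational(-58, 3), -6) = Rational(-76, 3) ≈ -25.333)
Pow(C, -1) = Pow(Rational(-76, 3), -1) = Rational(-3, 76)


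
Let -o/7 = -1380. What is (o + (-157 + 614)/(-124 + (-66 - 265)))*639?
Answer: 2808304677/455 ≈ 6.1721e+6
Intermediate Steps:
o = 9660 (o = -7*(-1380) = 9660)
(o + (-157 + 614)/(-124 + (-66 - 265)))*639 = (9660 + (-157 + 614)/(-124 + (-66 - 265)))*639 = (9660 + 457/(-124 - 331))*639 = (9660 + 457/(-455))*639 = (9660 + 457*(-1/455))*639 = (9660 - 457/455)*639 = (4394843/455)*639 = 2808304677/455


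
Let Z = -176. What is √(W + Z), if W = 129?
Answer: I*√47 ≈ 6.8557*I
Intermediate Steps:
√(W + Z) = √(129 - 176) = √(-47) = I*√47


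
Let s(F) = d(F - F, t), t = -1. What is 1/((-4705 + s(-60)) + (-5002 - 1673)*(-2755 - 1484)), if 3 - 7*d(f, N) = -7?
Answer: 7/198034350 ≈ 3.5347e-8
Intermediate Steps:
d(f, N) = 10/7 (d(f, N) = 3/7 - ⅐*(-7) = 3/7 + 1 = 10/7)
s(F) = 10/7
1/((-4705 + s(-60)) + (-5002 - 1673)*(-2755 - 1484)) = 1/((-4705 + 10/7) + (-5002 - 1673)*(-2755 - 1484)) = 1/(-32925/7 - 6675*(-4239)) = 1/(-32925/7 + 28295325) = 1/(198034350/7) = 7/198034350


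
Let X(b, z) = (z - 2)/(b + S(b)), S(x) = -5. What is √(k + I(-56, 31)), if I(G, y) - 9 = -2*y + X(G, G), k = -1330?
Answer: I*√5142605/61 ≈ 37.176*I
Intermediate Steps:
X(b, z) = (-2 + z)/(-5 + b) (X(b, z) = (z - 2)/(b - 5) = (-2 + z)/(-5 + b))
I(G, y) = 9 - 2*y + (-2 + G)/(-5 + G) (I(G, y) = 9 + (-2*y + (-2 + G)/(-5 + G)) = 9 - 2*y + (-2 + G)/(-5 + G))
√(k + I(-56, 31)) = √(-1330 + (-2 - 56 + (-5 - 56)*(9 - 2*31))/(-5 - 56)) = √(-1330 + (-2 - 56 - 61*(9 - 62))/(-61)) = √(-1330 - (-2 - 56 - 61*(-53))/61) = √(-1330 - (-2 - 56 + 3233)/61) = √(-1330 - 1/61*3175) = √(-1330 - 3175/61) = √(-84305/61) = I*√5142605/61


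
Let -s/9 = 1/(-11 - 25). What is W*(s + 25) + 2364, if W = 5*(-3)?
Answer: 7941/4 ≈ 1985.3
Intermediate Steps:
W = -15
s = ¼ (s = -9/(-11 - 25) = -9/(-36) = -9*(-1/36) = ¼ ≈ 0.25000)
W*(s + 25) + 2364 = -15*(¼ + 25) + 2364 = -15*101/4 + 2364 = -1515/4 + 2364 = 7941/4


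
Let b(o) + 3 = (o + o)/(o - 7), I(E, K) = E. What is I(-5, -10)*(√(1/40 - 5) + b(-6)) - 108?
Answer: -1269/13 - I*√1990/4 ≈ -97.615 - 11.152*I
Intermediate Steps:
b(o) = -3 + 2*o/(-7 + o) (b(o) = -3 + (o + o)/(o - 7) = -3 + (2*o)/(-7 + o) = -3 + 2*o/(-7 + o))
I(-5, -10)*(√(1/40 - 5) + b(-6)) - 108 = -5*(√(1/40 - 5) + (21 - 1*(-6))/(-7 - 6)) - 108 = -5*(√(1*(1/40) - 5) + (21 + 6)/(-13)) - 108 = -5*(√(1/40 - 5) - 1/13*27) - 108 = -5*(√(-199/40) - 27/13) - 108 = -5*(I*√1990/20 - 27/13) - 108 = -5*(-27/13 + I*√1990/20) - 108 = (135/13 - I*√1990/4) - 108 = -1269/13 - I*√1990/4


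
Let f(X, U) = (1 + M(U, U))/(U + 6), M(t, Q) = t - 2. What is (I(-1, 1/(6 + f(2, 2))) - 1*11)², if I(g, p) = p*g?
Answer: 299209/2401 ≈ 124.62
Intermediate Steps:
M(t, Q) = -2 + t
f(X, U) = (-1 + U)/(6 + U) (f(X, U) = (1 + (-2 + U))/(U + 6) = (-1 + U)/(6 + U))
I(g, p) = g*p
(I(-1, 1/(6 + f(2, 2))) - 1*11)² = (-1/(6 + (-1 + 2)/(6 + 2)) - 1*11)² = (-1/(6 + 1/8) - 11)² = (-1/(6 + (⅛)*1) - 11)² = (-1/(6 + ⅛) - 11)² = (-1/49/8 - 11)² = (-1*8/49 - 11)² = (-8/49 - 11)² = (-547/49)² = 299209/2401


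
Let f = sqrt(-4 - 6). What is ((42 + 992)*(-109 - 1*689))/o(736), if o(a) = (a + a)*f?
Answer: 206283*I*sqrt(10)/3680 ≈ 177.26*I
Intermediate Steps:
f = I*sqrt(10) (f = sqrt(-10) = I*sqrt(10) ≈ 3.1623*I)
o(a) = 2*I*a*sqrt(10) (o(a) = (a + a)*(I*sqrt(10)) = (2*a)*(I*sqrt(10)) = 2*I*a*sqrt(10))
((42 + 992)*(-109 - 1*689))/o(736) = ((42 + 992)*(-109 - 1*689))/((2*I*736*sqrt(10))) = (1034*(-109 - 689))/((1472*I*sqrt(10))) = (1034*(-798))*(-I*sqrt(10)/14720) = -(-206283)*I*sqrt(10)/3680 = 206283*I*sqrt(10)/3680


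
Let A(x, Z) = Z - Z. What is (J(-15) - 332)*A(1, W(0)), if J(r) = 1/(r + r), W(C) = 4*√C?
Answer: 0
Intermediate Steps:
A(x, Z) = 0
J(r) = 1/(2*r)
(J(-15) - 332)*A(1, W(0)) = ((½)/(-15) - 332)*0 = ((½)*(-1/15) - 332)*0 = (-1/30 - 332)*0 = -9961/30*0 = 0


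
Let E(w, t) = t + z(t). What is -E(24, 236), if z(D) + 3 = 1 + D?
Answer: -470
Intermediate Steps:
z(D) = -2 + D (z(D) = -3 + (1 + D) = -2 + D)
E(w, t) = -2 + 2*t (E(w, t) = t + (-2 + t) = -2 + 2*t)
-E(24, 236) = -(-2 + 2*236) = -(-2 + 472) = -1*470 = -470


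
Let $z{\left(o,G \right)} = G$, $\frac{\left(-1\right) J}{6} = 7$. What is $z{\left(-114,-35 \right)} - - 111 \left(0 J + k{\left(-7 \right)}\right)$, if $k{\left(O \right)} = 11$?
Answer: $1186$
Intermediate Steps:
$J = -42$ ($J = \left(-6\right) 7 = -42$)
$z{\left(-114,-35 \right)} - - 111 \left(0 J + k{\left(-7 \right)}\right) = -35 - - 111 \left(0 \left(-42\right) + 11\right) = -35 - - 111 \left(0 + 11\right) = -35 - \left(-111\right) 11 = -35 - -1221 = -35 + 1221 = 1186$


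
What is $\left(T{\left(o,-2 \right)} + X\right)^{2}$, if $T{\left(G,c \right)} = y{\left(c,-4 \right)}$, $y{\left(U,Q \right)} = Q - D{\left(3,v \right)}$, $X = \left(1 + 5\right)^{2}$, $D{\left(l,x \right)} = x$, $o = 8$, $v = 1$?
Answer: $961$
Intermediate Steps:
$X = 36$ ($X = 6^{2} = 36$)
$y{\left(U,Q \right)} = -1 + Q$ ($y{\left(U,Q \right)} = Q - 1 = -1 + Q$)
$T{\left(G,c \right)} = -5$ ($T{\left(G,c \right)} = -1 - 4 = -5$)
$\left(T{\left(o,-2 \right)} + X\right)^{2} = \left(-5 + 36\right)^{2} = 31^{2} = 961$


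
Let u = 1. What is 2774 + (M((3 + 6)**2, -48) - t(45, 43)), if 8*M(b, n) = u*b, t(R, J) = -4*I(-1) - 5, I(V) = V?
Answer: 22281/8 ≈ 2785.1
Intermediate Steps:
t(R, J) = -1 (t(R, J) = -4*(-1) - 5 = 4 - 5 = -1)
M(b, n) = b/8 (M(b, n) = (1*b)/8 = b/8)
2774 + (M((3 + 6)**2, -48) - t(45, 43)) = 2774 + ((3 + 6)**2/8 - 1*(-1)) = 2774 + ((1/8)*9**2 + 1) = 2774 + ((1/8)*81 + 1) = 2774 + (81/8 + 1) = 2774 + 89/8 = 22281/8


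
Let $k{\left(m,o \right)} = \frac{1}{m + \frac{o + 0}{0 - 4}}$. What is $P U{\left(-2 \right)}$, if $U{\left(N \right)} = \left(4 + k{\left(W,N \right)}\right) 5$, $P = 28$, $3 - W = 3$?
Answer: $840$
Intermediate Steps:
$W = 0$ ($W = 3 - 3 = 0$)
$k{\left(m,o \right)} = \frac{1}{m - \frac{o}{4}}$ ($k{\left(m,o \right)} = \frac{1}{m + \frac{o}{-4}} = \frac{1}{m + o \left(- \frac{1}{4}\right)} = \frac{1}{m - \frac{o}{4}}$)
$U{\left(N \right)} = 20 - \frac{20}{N}$ ($U{\left(N \right)} = \left(4 + \frac{4}{- N + 4 \cdot 0}\right) 5 = \left(4 + \frac{4}{- N + 0}\right) 5 = \left(4 + \frac{4}{\left(-1\right) N}\right) 5 = \left(4 + 4 \left(- \frac{1}{N}\right)\right) 5 = \left(4 - \frac{4}{N}\right) 5 = 20 - \frac{20}{N}$)
$P U{\left(-2 \right)} = 28 \left(20 - \frac{20}{-2}\right) = 28 \left(20 - -10\right) = 28 \left(20 + 10\right) = 28 \cdot 30 = 840$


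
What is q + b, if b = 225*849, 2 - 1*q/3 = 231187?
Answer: -502530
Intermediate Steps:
q = -693555 (q = 6 - 3*231187 = 6 - 693561 = -693555)
b = 191025
q + b = -693555 + 191025 = -502530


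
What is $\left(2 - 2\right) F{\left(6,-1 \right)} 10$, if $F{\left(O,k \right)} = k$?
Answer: $0$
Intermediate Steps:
$\left(2 - 2\right) F{\left(6,-1 \right)} 10 = \left(2 - 2\right) \left(-1\right) 10 = 0 \left(-1\right) 10 = 0 \cdot 10 = 0$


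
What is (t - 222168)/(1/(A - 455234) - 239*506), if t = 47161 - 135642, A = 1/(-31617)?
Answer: 4471212491052971/1740619192087603 ≈ 2.5687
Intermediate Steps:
A = -1/31617 ≈ -3.1629e-5
t = -88481
(t - 222168)/(1/(A - 455234) - 239*506) = (-88481 - 222168)/(1/(-1/31617 - 455234) - 239*506) = -310649/(1/(-14393133379/31617) - 120934) = -310649/(-31617/14393133379 - 120934) = -310649/(-1740619192087603/14393133379) = -310649*(-14393133379/1740619192087603) = 4471212491052971/1740619192087603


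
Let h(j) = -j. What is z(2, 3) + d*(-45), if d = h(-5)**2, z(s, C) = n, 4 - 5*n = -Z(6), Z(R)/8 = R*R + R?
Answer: -1057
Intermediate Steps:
Z(R) = 8*R + 8*R**2 (Z(R) = 8*(R*R + R) = 8*(R**2 + R) = 8*(R + R**2) = 8*R + 8*R**2)
n = 68 (n = 4/5 - (-1)*8*6*(1 + 6)/5 = 4/5 - (-1)*8*6*7/5 = 4/5 - (-1)*336/5 = 4/5 - 1/5*(-336) = 4/5 + 336/5 = 68)
z(s, C) = 68
d = 25 (d = (-1*(-5))**2 = 5**2 = 25)
z(2, 3) + d*(-45) = 68 + 25*(-45) = 68 - 1125 = -1057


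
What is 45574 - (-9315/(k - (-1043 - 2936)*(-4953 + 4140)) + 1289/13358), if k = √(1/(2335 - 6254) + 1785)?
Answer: 24966741977739396210456201/547829824436533800446 - 9315*√27415027466/41011365805998937 ≈ 45574.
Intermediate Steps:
k = √27415027466/3919 (k = √(1/(-3919) + 1785) = √(-1/3919 + 1785) = √(6995414/3919) = √27415027466/3919 ≈ 42.249)
45574 - (-9315/(k - (-1043 - 2936)*(-4953 + 4140)) + 1289/13358) = 45574 - (-9315/(√27415027466/3919 - (-1043 - 2936)*(-4953 + 4140)) + 1289/13358) = 45574 - (-9315/(√27415027466/3919 - (-3979)*(-813)) + 1289*(1/13358)) = 45574 - (-9315/(√27415027466/3919 - 1*3234927) + 1289/13358) = 45574 - (-9315/(√27415027466/3919 - 3234927) + 1289/13358) = 45574 - (-9315/(-3234927 + √27415027466/3919) + 1289/13358) = 45574 - (1289/13358 - 9315/(-3234927 + √27415027466/3919)) = 45574 + (-1289/13358 + 9315/(-3234927 + √27415027466/3919)) = 608776203/13358 + 9315/(-3234927 + √27415027466/3919)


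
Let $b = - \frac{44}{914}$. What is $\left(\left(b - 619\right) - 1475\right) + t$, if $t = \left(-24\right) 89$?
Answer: $- \frac{1933132}{457} \approx -4230.0$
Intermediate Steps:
$b = - \frac{22}{457}$ ($b = \left(-44\right) \frac{1}{914} = - \frac{22}{457} \approx -0.04814$)
$t = -2136$
$\left(\left(b - 619\right) - 1475\right) + t = \left(\left(- \frac{22}{457} - 619\right) - 1475\right) - 2136 = \left(- \frac{282905}{457} - 1475\right) - 2136 = - \frac{956980}{457} - 2136 = - \frac{1933132}{457}$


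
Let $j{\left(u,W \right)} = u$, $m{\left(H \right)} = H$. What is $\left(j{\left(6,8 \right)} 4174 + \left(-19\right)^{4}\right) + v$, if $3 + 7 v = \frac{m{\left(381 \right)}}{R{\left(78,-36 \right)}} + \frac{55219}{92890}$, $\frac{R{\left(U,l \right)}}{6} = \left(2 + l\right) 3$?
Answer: $\frac{10304315672383}{66323460} \approx 1.5536 \cdot 10^{5}$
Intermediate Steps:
$R{\left(U,l \right)} = 36 + 18 l$ ($R{\left(U,l \right)} = 6 \left(2 + l\right) 3 = 6 \left(6 + 3 l\right) = 36 + 18 l$)
$v = - \frac{28690517}{66323460}$ ($v = - \frac{3}{7} + \frac{\frac{381}{36 + 18 \left(-36\right)} + \frac{55219}{92890}}{7} = - \frac{3}{7} + \frac{\frac{381}{36 - 648} + 55219 \cdot \frac{1}{92890}}{7} = - \frac{3}{7} + \frac{\frac{381}{-612} + \frac{55219}{92890}}{7} = - \frac{3}{7} + \frac{381 \left(- \frac{1}{612}\right) + \frac{55219}{92890}}{7} = - \frac{3}{7} + \frac{- \frac{127}{204} + \frac{55219}{92890}}{7} = - \frac{3}{7} + \frac{1}{7} \left(- \frac{266177}{9474780}\right) = - \frac{3}{7} - \frac{266177}{66323460} = - \frac{28690517}{66323460} \approx -0.43258$)
$\left(j{\left(6,8 \right)} 4174 + \left(-19\right)^{4}\right) + v = \left(6 \cdot 4174 + \left(-19\right)^{4}\right) - \frac{28690517}{66323460} = \left(25044 + 130321\right) - \frac{28690517}{66323460} = 155365 - \frac{28690517}{66323460} = \frac{10304315672383}{66323460}$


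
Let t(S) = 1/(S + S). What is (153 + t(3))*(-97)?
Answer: -89143/6 ≈ -14857.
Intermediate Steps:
t(S) = 1/(2*S)
(153 + t(3))*(-97) = (153 + (½)/3)*(-97) = (153 + (½)*(⅓))*(-97) = (153 + ⅙)*(-97) = (919/6)*(-97) = -89143/6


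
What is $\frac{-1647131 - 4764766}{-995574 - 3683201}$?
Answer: $\frac{6411897}{4678775} \approx 1.3704$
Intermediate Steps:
$\frac{-1647131 - 4764766}{-995574 - 3683201} = - \frac{6411897}{-995574 - 3683201} = - \frac{6411897}{-4678775} = \left(-6411897\right) \left(- \frac{1}{4678775}\right) = \frac{6411897}{4678775}$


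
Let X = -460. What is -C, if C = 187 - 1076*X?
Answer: -495147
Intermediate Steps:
C = 495147 (C = 187 - 1076*(-460) = 187 + 494960 = 495147)
-C = -1*495147 = -495147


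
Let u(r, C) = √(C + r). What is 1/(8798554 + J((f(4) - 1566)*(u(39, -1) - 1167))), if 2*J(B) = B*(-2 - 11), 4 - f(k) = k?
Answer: -3080339/9484551097363 - 10179*√38/9484551097363 ≈ -3.3139e-7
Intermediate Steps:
f(k) = 4 - k
J(B) = -13*B/2 (J(B) = (B*(-2 - 11))/2 = (B*(-13))/2 = (-13*B)/2 = -13*B/2)
1/(8798554 + J((f(4) - 1566)*(u(39, -1) - 1167))) = 1/(8798554 - 13*((4 - 1*4) - 1566)*(√(-1 + 39) - 1167)/2) = 1/(8798554 - 13*((4 - 4) - 1566)*(√38 - 1167)/2) = 1/(8798554 - 13*(0 - 1566)*(-1167 + √38)/2) = 1/(8798554 - (-10179)*(-1167 + √38)) = 1/(8798554 - 13*(1827522 - 1566*√38)/2) = 1/(8798554 + (-11878893 + 10179*√38)) = 1/(-3080339 + 10179*√38)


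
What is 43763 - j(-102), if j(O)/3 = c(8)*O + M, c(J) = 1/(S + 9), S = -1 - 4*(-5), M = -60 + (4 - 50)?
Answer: 617287/14 ≈ 44092.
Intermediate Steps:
M = -106 (M = -60 - 46 = -106)
S = 19 (S = -1 + 20 = 19)
c(J) = 1/28 (c(J) = 1/(19 + 9) = 1/28)
j(O) = -318 + 3*O/28 (j(O) = 3*(O/28 - 106) = 3*(-106 + O/28) = -318 + 3*O/28)
43763 - j(-102) = 43763 - (-318 + (3/28)*(-102)) = 43763 - (-318 - 153/14) = 43763 - 1*(-4605/14) = 43763 + 4605/14 = 617287/14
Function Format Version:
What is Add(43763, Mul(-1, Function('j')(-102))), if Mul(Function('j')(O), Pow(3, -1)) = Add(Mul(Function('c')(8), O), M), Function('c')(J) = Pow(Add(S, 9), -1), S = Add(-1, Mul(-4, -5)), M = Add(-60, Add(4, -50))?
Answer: Rational(617287, 14) ≈ 44092.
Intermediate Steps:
M = -106 (M = Add(-60, -46) = -106)
S = 19 (S = Add(-1, 20) = 19)
Function('c')(J) = Rational(1, 28) (Function('c')(J) = Pow(Add(19, 9), -1) = Pow(28, -1) = Rational(1, 28))
Function('j')(O) = Add(-318, Mul(Rational(3, 28), O)) (Function('j')(O) = Mul(3, Add(Mul(Rational(1, 28), O), -106)) = Mul(3, Add(-106, Mul(Rational(1, 28), O))) = Add(-318, Mul(Rational(3, 28), O)))
Add(43763, Mul(-1, Function('j')(-102))) = Add(43763, Mul(-1, Add(-318, Mul(Rational(3, 28), -102)))) = Add(43763, Mul(-1, Add(-318, Rational(-153, 14)))) = Add(43763, Mul(-1, Rational(-4605, 14))) = Add(43763, Rational(4605, 14)) = Rational(617287, 14)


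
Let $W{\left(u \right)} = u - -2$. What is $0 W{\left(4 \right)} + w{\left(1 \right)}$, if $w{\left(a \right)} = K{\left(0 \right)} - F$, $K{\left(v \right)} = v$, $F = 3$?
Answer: $-3$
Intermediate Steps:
$W{\left(u \right)} = 2 + u$ ($W{\left(u \right)} = u + 2 = 2 + u$)
$w{\left(a \right)} = -3$ ($w{\left(a \right)} = 0 - 3 = -3$)
$0 W{\left(4 \right)} + w{\left(1 \right)} = 0 \left(2 + 4\right) - 3 = 0 \cdot 6 - 3 = 0 - 3 = -3$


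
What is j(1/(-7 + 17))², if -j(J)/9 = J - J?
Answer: 0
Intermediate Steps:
j(J) = 0 (j(J) = -9*(J - J) = -9*0 = 0)
j(1/(-7 + 17))² = 0² = 0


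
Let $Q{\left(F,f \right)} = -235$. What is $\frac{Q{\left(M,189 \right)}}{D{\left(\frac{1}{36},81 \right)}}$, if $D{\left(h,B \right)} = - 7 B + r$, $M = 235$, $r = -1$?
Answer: $\frac{235}{568} \approx 0.41373$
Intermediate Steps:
$D{\left(h,B \right)} = -1 - 7 B$ ($D{\left(h,B \right)} = - 7 B - 1 = -1 - 7 B$)
$\frac{Q{\left(M,189 \right)}}{D{\left(\frac{1}{36},81 \right)}} = - \frac{235}{-1 - 567} = - \frac{235}{-568} = \left(-235\right) \left(- \frac{1}{568}\right) = \frac{235}{568}$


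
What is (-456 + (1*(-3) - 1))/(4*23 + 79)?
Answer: -460/171 ≈ -2.6901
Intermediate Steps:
(-456 + (1*(-3) - 1))/(4*23 + 79) = (-456 + (-3 - 1))/(92 + 79) = (-456 - 4)/171 = -460*1/171 = -460/171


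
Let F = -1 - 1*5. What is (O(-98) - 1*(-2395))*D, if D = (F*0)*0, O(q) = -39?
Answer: 0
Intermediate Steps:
F = -6 (F = -1 - 5 = -6)
D = 0 (D = -6*0*0 = 0*0 = 0)
(O(-98) - 1*(-2395))*D = (-39 - 1*(-2395))*0 = (-39 + 2395)*0 = 2356*0 = 0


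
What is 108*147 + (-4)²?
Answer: 15892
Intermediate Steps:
108*147 + (-4)² = 15876 + 16 = 15892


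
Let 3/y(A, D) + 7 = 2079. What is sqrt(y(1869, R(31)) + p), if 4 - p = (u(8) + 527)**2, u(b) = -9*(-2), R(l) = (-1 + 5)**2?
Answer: I*sqrt(318791449662)/1036 ≈ 545.0*I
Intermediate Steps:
R(l) = 16 (R(l) = 4**2 = 16)
u(b) = 18
y(A, D) = 3/2072 (y(A, D) = 3/(-7 + 2079) = 3/2072)
p = -297021 (p = 4 - (18 + 527)**2 = 4 - 1*545**2 = 4 - 1*297025 = 4 - 297025 = -297021)
sqrt(y(1869, R(31)) + p) = sqrt(3/2072 - 297021) = sqrt(-615427509/2072) = I*sqrt(318791449662)/1036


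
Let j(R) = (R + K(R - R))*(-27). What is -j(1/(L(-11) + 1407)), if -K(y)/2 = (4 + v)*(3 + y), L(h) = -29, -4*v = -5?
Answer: -585981/689 ≈ -850.48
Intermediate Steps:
v = 5/4 (v = -1/4*(-5) = 5/4 ≈ 1.2500)
K(y) = -63/2 - 21*y/2 (K(y) = -2*(4 + 5/4)*(3 + y) = -21*(3 + y)/2 = -2*(63/4 + 21*y/4) = -63/2 - 21*y/2)
j(R) = 1701/2 - 27*R (j(R) = (R + (-63/2 - 21*(R - R)/2))*(-27) = (R + (-63/2 - 21/2*0))*(-27) = (R + (-63/2 + 0))*(-27) = (R - 63/2)*(-27) = (-63/2 + R)*(-27) = 1701/2 - 27*R)
-j(1/(L(-11) + 1407)) = -(1701/2 - 27/(-29 + 1407)) = -(1701/2 - 27/1378) = -1*585981/689 = -585981/689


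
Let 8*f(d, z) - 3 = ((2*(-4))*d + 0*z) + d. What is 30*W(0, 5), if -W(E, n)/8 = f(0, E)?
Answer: -90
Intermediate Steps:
f(d, z) = 3/8 - 7*d/8 (f(d, z) = 3/8 + (((2*(-4))*d + 0*z) + d)/8 = 3/8 + ((-8*d + 0) + d)/8 = 3/8 + (-8*d + d)/8 = 3/8 + (-7*d)/8 = 3/8 - 7*d/8)
W(E, n) = -3 (W(E, n) = -8*(3/8 - 7/8*0) = -8*(3/8 + 0) = -8*3/8 = -3)
30*W(0, 5) = 30*(-3) = -90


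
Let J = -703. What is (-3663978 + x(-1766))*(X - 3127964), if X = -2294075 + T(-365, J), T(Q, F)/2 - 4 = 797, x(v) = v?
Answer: 19869934410128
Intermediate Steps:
T(Q, F) = 1602 (T(Q, F) = 8 + 2*797 = 8 + 1594 = 1602)
X = -2292473 (X = -2294075 + 1602 = -2292473)
(-3663978 + x(-1766))*(X - 3127964) = (-3663978 - 1766)*(-2292473 - 3127964) = -3665744*(-5420437) = 19869934410128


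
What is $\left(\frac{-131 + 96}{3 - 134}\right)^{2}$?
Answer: $\frac{1225}{17161} \approx 0.071383$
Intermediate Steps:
$\left(\frac{-131 + 96}{3 - 134}\right)^{2} = \left(- \frac{35}{-131}\right)^{2} = \left(\left(-35\right) \left(- \frac{1}{131}\right)\right)^{2} = \left(\frac{35}{131}\right)^{2} = \frac{1225}{17161}$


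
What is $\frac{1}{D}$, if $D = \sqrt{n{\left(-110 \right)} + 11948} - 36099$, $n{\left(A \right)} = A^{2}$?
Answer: $- \frac{4011}{144790417} - \frac{4 \sqrt{167}}{434371251} \approx -2.7821 \cdot 10^{-5}$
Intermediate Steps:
$D = -36099 + 12 \sqrt{167}$ ($D = \sqrt{\left(-110\right)^{2} + 11948} - 36099 = \sqrt{12100 + 11948} - 36099 = \sqrt{24048} - 36099 = 12 \sqrt{167} - 36099 = -36099 + 12 \sqrt{167} \approx -35944.0$)
$\frac{1}{D} = \frac{1}{-36099 + 12 \sqrt{167}}$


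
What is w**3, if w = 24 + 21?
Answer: 91125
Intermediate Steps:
w = 45
w**3 = 45**3 = 91125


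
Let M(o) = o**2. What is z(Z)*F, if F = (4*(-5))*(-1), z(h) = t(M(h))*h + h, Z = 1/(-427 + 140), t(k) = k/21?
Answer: -34595000/496437963 ≈ -0.069686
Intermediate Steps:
t(k) = k/21 (t(k) = k*(1/21) = k/21)
Z = -1/287 (Z = 1/(-287) = -1/287 ≈ -0.0034843)
z(h) = h + h**3/21 (z(h) = (h**2/21)*h + h = h**3/21 + h = h + h**3/21)
F = 20 (F = -20*(-1) = 20)
z(Z)*F = (-1/287 + (-1/287)**3/21)*20 = (-1/287 + (1/21)*(-1/23639903))*20 = (-1/287 - 1/496437963)*20 = -1729750/496437963*20 = -34595000/496437963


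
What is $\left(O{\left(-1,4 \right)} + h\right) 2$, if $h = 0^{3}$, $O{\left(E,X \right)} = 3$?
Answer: $6$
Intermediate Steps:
$h = 0$
$\left(O{\left(-1,4 \right)} + h\right) 2 = \left(3 + 0\right) 2 = 3 \cdot 2 = 6$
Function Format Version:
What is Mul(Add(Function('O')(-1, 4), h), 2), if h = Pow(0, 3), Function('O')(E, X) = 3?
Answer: 6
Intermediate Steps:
h = 0
Mul(Add(Function('O')(-1, 4), h), 2) = Mul(Add(3, 0), 2) = Mul(3, 2) = 6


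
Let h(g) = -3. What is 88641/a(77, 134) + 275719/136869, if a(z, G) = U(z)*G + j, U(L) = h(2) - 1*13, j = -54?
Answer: -1646596381/42976866 ≈ -38.314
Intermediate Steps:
U(L) = -16 (U(L) = -3 - 1*13 = -3 - 13 = -16)
a(z, G) = -54 - 16*G (a(z, G) = -16*G - 54 = -54 - 16*G)
88641/a(77, 134) + 275719/136869 = 88641/(-54 - 16*134) + 275719/136869 = 88641/(-54 - 2144) + 275719*(1/136869) = 88641/(-2198) + 275719/136869 = 88641*(-1/2198) + 275719/136869 = -12663/314 + 275719/136869 = -1646596381/42976866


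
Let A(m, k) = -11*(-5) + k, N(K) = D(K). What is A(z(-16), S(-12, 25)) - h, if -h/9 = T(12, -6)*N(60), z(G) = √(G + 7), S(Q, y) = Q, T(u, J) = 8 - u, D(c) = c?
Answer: -2117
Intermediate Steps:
N(K) = K
z(G) = √(7 + G)
A(m, k) = 55 + k
h = 2160 (h = -9*(8 - 1*12)*60 = -9*(8 - 12)*60 = -(-36)*60 = -9*(-240) = 2160)
A(z(-16), S(-12, 25)) - h = (55 - 12) - 1*2160 = 43 - 2160 = -2117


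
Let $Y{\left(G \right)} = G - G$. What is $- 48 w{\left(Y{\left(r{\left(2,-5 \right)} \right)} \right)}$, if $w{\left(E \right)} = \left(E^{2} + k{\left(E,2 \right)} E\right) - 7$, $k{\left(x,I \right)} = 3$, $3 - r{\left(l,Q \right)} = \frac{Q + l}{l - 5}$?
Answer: $336$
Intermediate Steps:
$r{\left(l,Q \right)} = 3 - \frac{Q + l}{-5 + l}$ ($r{\left(l,Q \right)} = 3 - \frac{Q + l}{l - 5} = 3 - \frac{Q + l}{-5 + l}$)
$Y{\left(G \right)} = 0$
$w{\left(E \right)} = -7 + E^{2} + 3 E$ ($w{\left(E \right)} = \left(E^{2} + 3 E\right) - 7 = -7 + E^{2} + 3 E$)
$- 48 w{\left(Y{\left(r{\left(2,-5 \right)} \right)} \right)} = - 48 \left(-7 + 0^{2} + 3 \cdot 0\right) = - 48 \left(-7 + 0 + 0\right) = \left(-48\right) \left(-7\right) = 336$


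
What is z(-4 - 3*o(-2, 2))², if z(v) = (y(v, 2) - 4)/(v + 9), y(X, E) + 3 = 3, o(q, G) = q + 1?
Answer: ¼ ≈ 0.25000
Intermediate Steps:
o(q, G) = 1 + q
y(X, E) = 0 (y(X, E) = -3 + 3 = 0)
z(v) = -4/(9 + v) (z(v) = (0 - 4)/(v + 9) = -4/(9 + v))
z(-4 - 3*o(-2, 2))² = (-4/(9 + (-4 - 3*(1 - 2))))² = (-4/(9 + (-4 - 3*(-1))))² = (-4/(9 + (-4 + 3)))² = (-4/(9 - 1))² = (-4/8)² = (-4*⅛)² = (-½)² = ¼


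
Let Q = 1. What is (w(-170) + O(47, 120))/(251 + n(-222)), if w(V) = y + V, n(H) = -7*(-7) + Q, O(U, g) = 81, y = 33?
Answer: -8/43 ≈ -0.18605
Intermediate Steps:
n(H) = 50 (n(H) = -7*(-7) + 1 = 49 + 1 = 50)
w(V) = 33 + V
(w(-170) + O(47, 120))/(251 + n(-222)) = ((33 - 170) + 81)/(251 + 50) = (-137 + 81)/301 = -56*1/301 = -8/43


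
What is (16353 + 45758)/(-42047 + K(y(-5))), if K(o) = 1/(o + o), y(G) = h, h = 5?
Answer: -88730/60067 ≈ -1.4772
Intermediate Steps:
y(G) = 5
K(o) = 1/(2*o)
(16353 + 45758)/(-42047 + K(y(-5))) = (16353 + 45758)/(-42047 + (½)/5) = 62111/(-42047 + (½)*(⅕)) = 62111/(-42047 + ⅒) = 62111/(-420469/10) = 62111*(-10/420469) = -88730/60067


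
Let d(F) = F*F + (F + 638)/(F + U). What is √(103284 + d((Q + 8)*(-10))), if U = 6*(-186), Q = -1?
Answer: 6*√1056739639/593 ≈ 328.91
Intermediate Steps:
U = -1116
d(F) = F² + (638 + F)/(-1116 + F) (d(F) = F*F + (F + 638)/(F - 1116) = F² + (638 + F)/(-1116 + F))
√(103284 + d((Q + 8)*(-10))) = √(103284 + (638 + (-1 + 8)*(-10) + ((-1 + 8)*(-10))³ - 1116*100*(-1 + 8)²)/(-1116 + (-1 + 8)*(-10))) = √(103284 + (638 + 7*(-10) + (7*(-10))³ - 1116*(7*(-10))²)/(-1116 + 7*(-10))) = √(103284 + (638 - 70 + (-70)³ - 1116*(-70)²)/(-1116 - 70)) = √(103284 + (638 - 70 - 343000 - 1116*4900)/(-1186)) = √(103284 - (638 - 70 - 343000 - 5468400)/1186) = √(103284 - 1/1186*(-5810832)) = √(103284 + 2905416/593) = √(64152828/593) = 6*√1056739639/593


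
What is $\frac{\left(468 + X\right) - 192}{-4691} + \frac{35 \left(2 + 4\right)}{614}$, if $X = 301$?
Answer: $\frac{315416}{1440137} \approx 0.21902$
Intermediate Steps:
$\frac{\left(468 + X\right) - 192}{-4691} + \frac{35 \left(2 + 4\right)}{614} = \frac{\left(468 + 301\right) - 192}{-4691} + \frac{35 \left(2 + 4\right)}{614} = \left(769 - 192\right) \left(- \frac{1}{4691}\right) + 35 \cdot 6 \cdot \frac{1}{614} = 577 \left(- \frac{1}{4691}\right) + 210 \cdot \frac{1}{614} = - \frac{577}{4691} + \frac{105}{307} = \frac{315416}{1440137}$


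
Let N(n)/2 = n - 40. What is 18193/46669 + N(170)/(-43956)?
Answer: 248912/648351 ≈ 0.38392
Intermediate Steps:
N(n) = -80 + 2*n (N(n) = 2*(n - 40) = 2*(-40 + n) = -80 + 2*n)
18193/46669 + N(170)/(-43956) = 18193/46669 + (-80 + 2*170)/(-43956) = 18193*(1/46669) + (-80 + 340)*(-1/43956) = 23/59 + 260*(-1/43956) = 23/59 - 65/10989 = 248912/648351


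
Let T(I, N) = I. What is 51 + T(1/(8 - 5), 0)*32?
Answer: 185/3 ≈ 61.667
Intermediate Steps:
51 + T(1/(8 - 5), 0)*32 = 51 + 32/(8 - 5) = 51 + 32/3 = 185/3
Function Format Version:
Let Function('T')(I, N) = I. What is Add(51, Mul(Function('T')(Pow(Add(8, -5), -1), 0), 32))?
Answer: Rational(185, 3) ≈ 61.667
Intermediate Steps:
Add(51, Mul(Function('T')(Pow(Add(8, -5), -1), 0), 32)) = Add(51, Mul(Pow(Add(8, -5), -1), 32)) = Add(51, Mul(Pow(3, -1), 32)) = Add(51, Mul(Rational(1, 3), 32)) = Add(51, Rational(32, 3)) = Rational(185, 3)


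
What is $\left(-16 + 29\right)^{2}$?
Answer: $169$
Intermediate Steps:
$\left(-16 + 29\right)^{2} = 13^{2} = 169$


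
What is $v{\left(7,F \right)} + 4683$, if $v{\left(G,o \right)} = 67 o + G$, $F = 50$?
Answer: $8040$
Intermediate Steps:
$v{\left(G,o \right)} = G + 67 o$
$v{\left(7,F \right)} + 4683 = \left(7 + 67 \cdot 50\right) + 4683 = \left(7 + 3350\right) + 4683 = 3357 + 4683 = 8040$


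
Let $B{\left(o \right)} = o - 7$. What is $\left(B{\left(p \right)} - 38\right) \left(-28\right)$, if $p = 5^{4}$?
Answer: $-16240$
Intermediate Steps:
$p = 625$
$B{\left(o \right)} = -7 + o$
$\left(B{\left(p \right)} - 38\right) \left(-28\right) = \left(\left(-7 + 625\right) - 38\right) \left(-28\right) = \left(618 - 38\right) \left(-28\right) = 580 \left(-28\right) = -16240$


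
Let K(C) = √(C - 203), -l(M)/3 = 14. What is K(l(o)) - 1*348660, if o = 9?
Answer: -348660 + 7*I*√5 ≈ -3.4866e+5 + 15.652*I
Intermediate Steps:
l(M) = -42 (l(M) = -3*14 = -42)
K(C) = √(-203 + C)
K(l(o)) - 1*348660 = √(-203 - 42) - 1*348660 = √(-245) - 348660 = 7*I*√5 - 348660 = -348660 + 7*I*√5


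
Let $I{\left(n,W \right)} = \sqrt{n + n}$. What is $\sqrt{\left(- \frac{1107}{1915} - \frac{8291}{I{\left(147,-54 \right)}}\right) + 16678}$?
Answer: $\frac{\sqrt{107885990649780 - 1277008423950 \sqrt{6}}}{80430} \approx 127.26$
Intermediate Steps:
$I{\left(n,W \right)} = \sqrt{2} \sqrt{n}$ ($I{\left(n,W \right)} = \sqrt{2 n} = \sqrt{2} \sqrt{n}$)
$\sqrt{\left(- \frac{1107}{1915} - \frac{8291}{I{\left(147,-54 \right)}}\right) + 16678} = \sqrt{\left(- \frac{1107}{1915} - \frac{8291}{\sqrt{2} \sqrt{147}}\right) + 16678} = \sqrt{\left(\left(-1107\right) \frac{1}{1915} - \frac{8291}{\sqrt{2} \cdot 7 \sqrt{3}}\right) + 16678} = \sqrt{\left(- \frac{1107}{1915} - \frac{8291}{7 \sqrt{6}}\right) + 16678} = \sqrt{\left(- \frac{1107}{1915} - 8291 \frac{\sqrt{6}}{42}\right) + 16678} = \sqrt{\left(- \frac{1107}{1915} - \frac{8291 \sqrt{6}}{42}\right) + 16678} = \sqrt{\frac{31937263}{1915} - \frac{8291 \sqrt{6}}{42}}$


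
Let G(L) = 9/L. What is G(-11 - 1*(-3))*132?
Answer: -297/2 ≈ -148.50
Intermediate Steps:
G(-11 - 1*(-3))*132 = (9/(-11 - 1*(-3)))*132 = (9/(-11 + 3))*132 = (9/(-8))*132 = (9*(-⅛))*132 = -9/8*132 = -297/2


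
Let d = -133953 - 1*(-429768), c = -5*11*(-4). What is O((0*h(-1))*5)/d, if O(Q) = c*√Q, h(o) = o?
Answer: 0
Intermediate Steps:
c = 220 (c = -55*(-4) = 220)
O(Q) = 220*√Q
d = 295815 (d = -133953 + 429768 = 295815)
O((0*h(-1))*5)/d = (220*√((0*(-1))*5))/295815 = (220*√(0*5))*(1/295815) = (220*√0)*(1/295815) = (220*0)*(1/295815) = 0*(1/295815) = 0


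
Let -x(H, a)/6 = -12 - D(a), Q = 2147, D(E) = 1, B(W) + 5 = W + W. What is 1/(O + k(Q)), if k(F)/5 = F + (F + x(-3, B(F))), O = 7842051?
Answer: 1/7863911 ≈ 1.2716e-7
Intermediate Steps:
B(W) = -5 + 2*W (B(W) = -5 + (W + W) = -5 + 2*W)
x(H, a) = 78 (x(H, a) = -6*(-12 - 1*1) = -6*(-12 - 1) = -6*(-13) = 78)
k(F) = 390 + 10*F (k(F) = 5*(F + (F + 78)) = 5*(F + (78 + F)) = 5*(78 + 2*F) = 390 + 10*F)
1/(O + k(Q)) = 1/(7842051 + (390 + 10*2147)) = 1/(7842051 + (390 + 21470)) = 1/(7842051 + 21860) = 1/7863911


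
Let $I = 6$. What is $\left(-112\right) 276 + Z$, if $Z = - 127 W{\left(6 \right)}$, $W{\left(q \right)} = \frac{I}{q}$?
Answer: $-31039$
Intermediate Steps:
$W{\left(q \right)} = \frac{6}{q}$
$Z = -127$ ($Z = - 127 \cdot \frac{6}{6} = - 127 \cdot 6 \cdot \frac{1}{6} = \left(-127\right) 1 = -127$)
$\left(-112\right) 276 + Z = \left(-112\right) 276 - 127 = -30912 - 127 = -31039$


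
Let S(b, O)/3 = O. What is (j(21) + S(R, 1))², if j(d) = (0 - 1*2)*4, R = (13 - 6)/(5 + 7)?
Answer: 25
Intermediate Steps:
R = 7/12 ≈ 0.58333
j(d) = -8 (j(d) = (0 - 2)*4 = -2*4 = -8)
S(b, O) = 3*O
(j(21) + S(R, 1))² = (-8 + 3*1)² = (-8 + 3)² = (-5)² = 25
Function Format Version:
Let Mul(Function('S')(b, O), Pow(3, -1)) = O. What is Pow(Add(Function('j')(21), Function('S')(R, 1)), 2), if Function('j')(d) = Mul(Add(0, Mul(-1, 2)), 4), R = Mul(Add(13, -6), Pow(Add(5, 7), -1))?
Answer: 25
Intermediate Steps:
R = Rational(7, 12) (R = Mul(7, Pow(12, -1)) = Mul(7, Rational(1, 12)) = Rational(7, 12) ≈ 0.58333)
Function('j')(d) = -8 (Function('j')(d) = Mul(Add(0, -2), 4) = Mul(-2, 4) = -8)
Function('S')(b, O) = Mul(3, O)
Pow(Add(Function('j')(21), Function('S')(R, 1)), 2) = Pow(Add(-8, Mul(3, 1)), 2) = Pow(Add(-8, 3), 2) = Pow(-5, 2) = 25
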